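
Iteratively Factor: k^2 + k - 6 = (k + 3)*(k - 2)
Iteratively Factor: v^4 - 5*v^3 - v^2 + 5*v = (v)*(v^3 - 5*v^2 - v + 5) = v*(v - 5)*(v^2 - 1) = v*(v - 5)*(v - 1)*(v + 1)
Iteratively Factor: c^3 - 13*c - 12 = (c - 4)*(c^2 + 4*c + 3) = (c - 4)*(c + 1)*(c + 3)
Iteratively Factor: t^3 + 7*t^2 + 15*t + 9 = (t + 1)*(t^2 + 6*t + 9) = (t + 1)*(t + 3)*(t + 3)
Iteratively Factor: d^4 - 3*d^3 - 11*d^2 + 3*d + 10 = (d + 2)*(d^3 - 5*d^2 - d + 5) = (d + 1)*(d + 2)*(d^2 - 6*d + 5) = (d - 1)*(d + 1)*(d + 2)*(d - 5)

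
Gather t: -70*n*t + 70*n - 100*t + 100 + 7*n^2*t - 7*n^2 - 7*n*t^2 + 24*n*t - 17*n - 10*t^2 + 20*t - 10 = -7*n^2 + 53*n + t^2*(-7*n - 10) + t*(7*n^2 - 46*n - 80) + 90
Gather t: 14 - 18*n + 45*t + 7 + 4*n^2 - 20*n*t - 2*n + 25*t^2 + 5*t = 4*n^2 - 20*n + 25*t^2 + t*(50 - 20*n) + 21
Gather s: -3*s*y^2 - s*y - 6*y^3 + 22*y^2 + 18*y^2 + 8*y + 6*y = s*(-3*y^2 - y) - 6*y^3 + 40*y^2 + 14*y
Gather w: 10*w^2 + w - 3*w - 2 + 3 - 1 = 10*w^2 - 2*w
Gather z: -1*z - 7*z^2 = -7*z^2 - z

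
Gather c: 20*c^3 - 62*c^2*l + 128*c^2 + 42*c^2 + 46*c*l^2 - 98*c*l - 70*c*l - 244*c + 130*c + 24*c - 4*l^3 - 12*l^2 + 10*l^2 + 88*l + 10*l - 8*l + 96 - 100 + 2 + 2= 20*c^3 + c^2*(170 - 62*l) + c*(46*l^2 - 168*l - 90) - 4*l^3 - 2*l^2 + 90*l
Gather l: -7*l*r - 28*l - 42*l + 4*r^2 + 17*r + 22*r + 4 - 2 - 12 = l*(-7*r - 70) + 4*r^2 + 39*r - 10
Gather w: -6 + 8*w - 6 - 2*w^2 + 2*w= -2*w^2 + 10*w - 12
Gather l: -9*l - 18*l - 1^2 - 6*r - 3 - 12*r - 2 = -27*l - 18*r - 6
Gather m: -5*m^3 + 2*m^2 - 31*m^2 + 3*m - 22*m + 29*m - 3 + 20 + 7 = -5*m^3 - 29*m^2 + 10*m + 24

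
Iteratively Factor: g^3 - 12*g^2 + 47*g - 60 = (g - 3)*(g^2 - 9*g + 20) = (g - 4)*(g - 3)*(g - 5)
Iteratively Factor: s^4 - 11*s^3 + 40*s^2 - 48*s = (s)*(s^3 - 11*s^2 + 40*s - 48) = s*(s - 4)*(s^2 - 7*s + 12) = s*(s - 4)^2*(s - 3)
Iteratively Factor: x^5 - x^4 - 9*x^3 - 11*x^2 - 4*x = (x + 1)*(x^4 - 2*x^3 - 7*x^2 - 4*x) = (x + 1)^2*(x^3 - 3*x^2 - 4*x) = (x - 4)*(x + 1)^2*(x^2 + x) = x*(x - 4)*(x + 1)^2*(x + 1)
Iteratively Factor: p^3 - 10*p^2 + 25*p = (p)*(p^2 - 10*p + 25) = p*(p - 5)*(p - 5)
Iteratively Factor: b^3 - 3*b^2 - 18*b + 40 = (b - 2)*(b^2 - b - 20) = (b - 2)*(b + 4)*(b - 5)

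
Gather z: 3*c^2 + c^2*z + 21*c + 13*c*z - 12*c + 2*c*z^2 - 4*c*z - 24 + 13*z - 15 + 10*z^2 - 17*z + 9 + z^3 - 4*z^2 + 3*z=3*c^2 + 9*c + z^3 + z^2*(2*c + 6) + z*(c^2 + 9*c - 1) - 30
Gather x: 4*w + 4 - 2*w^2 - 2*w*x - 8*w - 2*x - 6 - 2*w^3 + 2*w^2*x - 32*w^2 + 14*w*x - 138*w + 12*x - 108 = -2*w^3 - 34*w^2 - 142*w + x*(2*w^2 + 12*w + 10) - 110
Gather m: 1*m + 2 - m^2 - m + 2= 4 - m^2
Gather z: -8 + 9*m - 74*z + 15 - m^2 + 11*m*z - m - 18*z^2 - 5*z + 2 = -m^2 + 8*m - 18*z^2 + z*(11*m - 79) + 9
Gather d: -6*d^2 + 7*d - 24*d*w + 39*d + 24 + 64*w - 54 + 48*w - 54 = -6*d^2 + d*(46 - 24*w) + 112*w - 84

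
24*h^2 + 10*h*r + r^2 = (4*h + r)*(6*h + r)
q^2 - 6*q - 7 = (q - 7)*(q + 1)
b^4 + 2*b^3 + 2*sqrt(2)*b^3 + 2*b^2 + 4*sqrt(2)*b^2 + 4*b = b*(b + 2)*(b + sqrt(2))^2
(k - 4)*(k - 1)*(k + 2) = k^3 - 3*k^2 - 6*k + 8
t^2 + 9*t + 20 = (t + 4)*(t + 5)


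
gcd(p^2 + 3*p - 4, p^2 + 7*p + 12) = p + 4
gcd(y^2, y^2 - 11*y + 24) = 1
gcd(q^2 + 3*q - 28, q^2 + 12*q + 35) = q + 7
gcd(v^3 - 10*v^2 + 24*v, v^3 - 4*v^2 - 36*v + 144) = v^2 - 10*v + 24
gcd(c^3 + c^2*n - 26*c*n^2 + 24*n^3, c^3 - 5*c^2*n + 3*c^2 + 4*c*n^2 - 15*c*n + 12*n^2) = c^2 - 5*c*n + 4*n^2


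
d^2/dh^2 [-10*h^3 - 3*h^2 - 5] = -60*h - 6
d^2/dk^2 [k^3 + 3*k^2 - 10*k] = 6*k + 6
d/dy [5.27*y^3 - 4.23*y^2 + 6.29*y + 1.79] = 15.81*y^2 - 8.46*y + 6.29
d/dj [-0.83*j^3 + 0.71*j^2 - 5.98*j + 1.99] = -2.49*j^2 + 1.42*j - 5.98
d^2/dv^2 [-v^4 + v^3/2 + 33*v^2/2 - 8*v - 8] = -12*v^2 + 3*v + 33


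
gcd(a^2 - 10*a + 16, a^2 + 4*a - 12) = a - 2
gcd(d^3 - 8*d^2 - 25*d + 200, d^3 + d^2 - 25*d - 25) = d^2 - 25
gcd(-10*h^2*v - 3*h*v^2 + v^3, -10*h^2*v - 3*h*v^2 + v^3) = -10*h^2*v - 3*h*v^2 + v^3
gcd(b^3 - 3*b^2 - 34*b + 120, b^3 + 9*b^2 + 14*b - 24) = b + 6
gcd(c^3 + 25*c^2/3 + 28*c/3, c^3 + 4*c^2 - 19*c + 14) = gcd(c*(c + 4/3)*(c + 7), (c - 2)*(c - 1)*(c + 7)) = c + 7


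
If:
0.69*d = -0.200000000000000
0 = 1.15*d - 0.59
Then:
No Solution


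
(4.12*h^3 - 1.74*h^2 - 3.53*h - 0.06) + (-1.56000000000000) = 4.12*h^3 - 1.74*h^2 - 3.53*h - 1.62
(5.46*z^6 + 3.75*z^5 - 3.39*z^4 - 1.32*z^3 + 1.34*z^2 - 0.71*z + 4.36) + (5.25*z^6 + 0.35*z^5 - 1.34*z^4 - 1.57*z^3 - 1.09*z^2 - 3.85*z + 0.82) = 10.71*z^6 + 4.1*z^5 - 4.73*z^4 - 2.89*z^3 + 0.25*z^2 - 4.56*z + 5.18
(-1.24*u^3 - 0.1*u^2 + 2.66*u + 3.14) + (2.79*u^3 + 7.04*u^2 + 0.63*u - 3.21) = 1.55*u^3 + 6.94*u^2 + 3.29*u - 0.0699999999999998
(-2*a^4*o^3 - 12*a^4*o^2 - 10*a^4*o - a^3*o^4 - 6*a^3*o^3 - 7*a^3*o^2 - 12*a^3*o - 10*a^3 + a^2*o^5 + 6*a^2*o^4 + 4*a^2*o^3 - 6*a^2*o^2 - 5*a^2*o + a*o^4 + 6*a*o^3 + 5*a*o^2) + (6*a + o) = -2*a^4*o^3 - 12*a^4*o^2 - 10*a^4*o - a^3*o^4 - 6*a^3*o^3 - 7*a^3*o^2 - 12*a^3*o - 10*a^3 + a^2*o^5 + 6*a^2*o^4 + 4*a^2*o^3 - 6*a^2*o^2 - 5*a^2*o + a*o^4 + 6*a*o^3 + 5*a*o^2 + 6*a + o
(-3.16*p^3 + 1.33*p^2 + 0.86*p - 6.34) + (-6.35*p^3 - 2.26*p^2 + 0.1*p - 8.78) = -9.51*p^3 - 0.93*p^2 + 0.96*p - 15.12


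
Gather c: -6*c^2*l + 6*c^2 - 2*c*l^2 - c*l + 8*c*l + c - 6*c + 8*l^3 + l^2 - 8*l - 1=c^2*(6 - 6*l) + c*(-2*l^2 + 7*l - 5) + 8*l^3 + l^2 - 8*l - 1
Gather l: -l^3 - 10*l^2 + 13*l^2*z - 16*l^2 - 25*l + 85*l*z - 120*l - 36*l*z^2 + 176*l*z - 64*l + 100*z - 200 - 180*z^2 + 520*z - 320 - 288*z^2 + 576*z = -l^3 + l^2*(13*z - 26) + l*(-36*z^2 + 261*z - 209) - 468*z^2 + 1196*z - 520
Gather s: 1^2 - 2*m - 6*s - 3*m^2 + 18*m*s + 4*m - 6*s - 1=-3*m^2 + 2*m + s*(18*m - 12)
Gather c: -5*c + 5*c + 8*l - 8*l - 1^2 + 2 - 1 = 0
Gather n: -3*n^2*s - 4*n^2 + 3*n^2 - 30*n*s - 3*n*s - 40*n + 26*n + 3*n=n^2*(-3*s - 1) + n*(-33*s - 11)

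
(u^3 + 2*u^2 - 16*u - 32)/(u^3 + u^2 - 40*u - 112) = (u^2 - 2*u - 8)/(u^2 - 3*u - 28)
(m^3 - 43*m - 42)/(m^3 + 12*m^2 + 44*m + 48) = (m^2 - 6*m - 7)/(m^2 + 6*m + 8)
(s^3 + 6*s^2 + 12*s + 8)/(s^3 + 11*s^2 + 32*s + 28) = (s + 2)/(s + 7)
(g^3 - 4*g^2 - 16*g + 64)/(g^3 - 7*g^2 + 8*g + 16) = (g + 4)/(g + 1)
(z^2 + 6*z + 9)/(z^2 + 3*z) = (z + 3)/z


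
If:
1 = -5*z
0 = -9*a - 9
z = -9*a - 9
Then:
No Solution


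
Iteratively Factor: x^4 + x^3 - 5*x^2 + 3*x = (x)*(x^3 + x^2 - 5*x + 3) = x*(x - 1)*(x^2 + 2*x - 3) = x*(x - 1)*(x + 3)*(x - 1)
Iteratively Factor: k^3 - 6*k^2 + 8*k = (k - 2)*(k^2 - 4*k) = (k - 4)*(k - 2)*(k)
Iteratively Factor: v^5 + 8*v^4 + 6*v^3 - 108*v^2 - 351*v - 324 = (v + 3)*(v^4 + 5*v^3 - 9*v^2 - 81*v - 108) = (v - 4)*(v + 3)*(v^3 + 9*v^2 + 27*v + 27) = (v - 4)*(v + 3)^2*(v^2 + 6*v + 9) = (v - 4)*(v + 3)^3*(v + 3)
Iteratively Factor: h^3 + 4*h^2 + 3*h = (h + 3)*(h^2 + h) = h*(h + 3)*(h + 1)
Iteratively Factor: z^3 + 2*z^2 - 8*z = (z + 4)*(z^2 - 2*z) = (z - 2)*(z + 4)*(z)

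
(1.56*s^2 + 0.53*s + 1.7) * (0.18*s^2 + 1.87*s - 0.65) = 0.2808*s^4 + 3.0126*s^3 + 0.2831*s^2 + 2.8345*s - 1.105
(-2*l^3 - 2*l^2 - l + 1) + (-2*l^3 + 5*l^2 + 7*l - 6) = -4*l^3 + 3*l^2 + 6*l - 5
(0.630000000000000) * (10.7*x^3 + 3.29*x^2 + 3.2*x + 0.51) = 6.741*x^3 + 2.0727*x^2 + 2.016*x + 0.3213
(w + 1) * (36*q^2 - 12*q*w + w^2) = 36*q^2*w + 36*q^2 - 12*q*w^2 - 12*q*w + w^3 + w^2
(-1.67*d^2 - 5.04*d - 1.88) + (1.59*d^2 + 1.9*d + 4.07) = -0.0799999999999998*d^2 - 3.14*d + 2.19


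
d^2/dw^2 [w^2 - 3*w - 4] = 2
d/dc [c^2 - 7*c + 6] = 2*c - 7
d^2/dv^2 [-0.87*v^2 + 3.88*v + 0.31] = -1.74000000000000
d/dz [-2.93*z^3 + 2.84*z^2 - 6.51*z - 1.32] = -8.79*z^2 + 5.68*z - 6.51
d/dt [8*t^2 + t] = 16*t + 1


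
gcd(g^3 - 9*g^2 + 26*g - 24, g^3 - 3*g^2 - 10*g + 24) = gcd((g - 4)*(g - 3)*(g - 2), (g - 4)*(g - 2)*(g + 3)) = g^2 - 6*g + 8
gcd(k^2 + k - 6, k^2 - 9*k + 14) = k - 2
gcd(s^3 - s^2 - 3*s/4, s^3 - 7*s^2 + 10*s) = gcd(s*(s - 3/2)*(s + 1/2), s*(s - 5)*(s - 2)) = s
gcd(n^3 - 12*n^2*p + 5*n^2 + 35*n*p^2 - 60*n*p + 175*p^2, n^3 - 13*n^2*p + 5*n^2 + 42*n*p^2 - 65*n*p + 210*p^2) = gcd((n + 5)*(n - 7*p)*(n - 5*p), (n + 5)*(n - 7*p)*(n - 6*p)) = -n^2 + 7*n*p - 5*n + 35*p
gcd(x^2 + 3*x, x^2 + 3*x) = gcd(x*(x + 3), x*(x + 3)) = x^2 + 3*x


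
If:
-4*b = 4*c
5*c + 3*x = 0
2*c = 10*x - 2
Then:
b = 3/28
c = -3/28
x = 5/28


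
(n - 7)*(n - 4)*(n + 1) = n^3 - 10*n^2 + 17*n + 28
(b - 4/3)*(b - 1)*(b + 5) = b^3 + 8*b^2/3 - 31*b/3 + 20/3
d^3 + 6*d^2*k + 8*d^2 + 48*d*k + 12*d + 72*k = (d + 2)*(d + 6)*(d + 6*k)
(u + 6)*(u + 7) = u^2 + 13*u + 42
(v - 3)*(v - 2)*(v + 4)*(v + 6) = v^4 + 5*v^3 - 20*v^2 - 60*v + 144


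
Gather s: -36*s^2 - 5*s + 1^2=-36*s^2 - 5*s + 1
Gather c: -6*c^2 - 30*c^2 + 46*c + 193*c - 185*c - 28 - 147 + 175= -36*c^2 + 54*c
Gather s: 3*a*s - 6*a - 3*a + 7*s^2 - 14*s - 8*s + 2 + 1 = -9*a + 7*s^2 + s*(3*a - 22) + 3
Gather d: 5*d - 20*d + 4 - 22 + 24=6 - 15*d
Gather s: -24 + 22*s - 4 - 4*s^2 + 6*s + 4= -4*s^2 + 28*s - 24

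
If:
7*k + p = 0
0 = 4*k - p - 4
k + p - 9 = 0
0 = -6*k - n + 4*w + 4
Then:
No Solution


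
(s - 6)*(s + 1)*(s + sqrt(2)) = s^3 - 5*s^2 + sqrt(2)*s^2 - 5*sqrt(2)*s - 6*s - 6*sqrt(2)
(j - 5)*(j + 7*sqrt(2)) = j^2 - 5*j + 7*sqrt(2)*j - 35*sqrt(2)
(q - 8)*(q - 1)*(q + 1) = q^3 - 8*q^2 - q + 8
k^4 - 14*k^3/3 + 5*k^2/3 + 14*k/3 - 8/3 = (k - 4)*(k - 1)*(k - 2/3)*(k + 1)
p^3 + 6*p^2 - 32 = (p - 2)*(p + 4)^2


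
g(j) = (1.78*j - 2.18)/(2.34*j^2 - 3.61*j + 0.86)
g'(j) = (3.61 - 4.68*j)*(1.78*j - 2.18)/(2.34*j^2 - 3.61*j + 0.86)^2 + 1.78/(2.34*j^2 - 3.61*j + 0.86) = (-4.1652*j^2 + 10.2024*j - 6.339)/(5.4756*j^4 - 16.8948*j^3 + 17.0569*j^2 - 6.2092*j + 0.7396)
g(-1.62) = -0.39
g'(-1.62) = -0.20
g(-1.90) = -0.34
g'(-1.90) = -0.16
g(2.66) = 0.33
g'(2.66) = -0.14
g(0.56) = 2.77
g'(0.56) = -10.56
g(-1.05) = -0.56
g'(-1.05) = -0.41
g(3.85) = 0.22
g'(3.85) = -0.06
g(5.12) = 0.16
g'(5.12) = -0.03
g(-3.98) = -0.18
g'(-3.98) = -0.04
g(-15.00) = -0.05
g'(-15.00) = -0.00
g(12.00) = 0.07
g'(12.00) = -0.01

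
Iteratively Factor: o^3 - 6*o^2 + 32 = (o - 4)*(o^2 - 2*o - 8) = (o - 4)*(o + 2)*(o - 4)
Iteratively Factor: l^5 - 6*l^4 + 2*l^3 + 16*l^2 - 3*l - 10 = (l + 1)*(l^4 - 7*l^3 + 9*l^2 + 7*l - 10) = (l - 1)*(l + 1)*(l^3 - 6*l^2 + 3*l + 10) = (l - 1)*(l + 1)^2*(l^2 - 7*l + 10) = (l - 2)*(l - 1)*(l + 1)^2*(l - 5)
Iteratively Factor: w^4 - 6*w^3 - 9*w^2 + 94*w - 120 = (w - 2)*(w^3 - 4*w^2 - 17*w + 60) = (w - 5)*(w - 2)*(w^2 + w - 12) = (w - 5)*(w - 3)*(w - 2)*(w + 4)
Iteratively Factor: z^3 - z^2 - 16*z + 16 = (z - 4)*(z^2 + 3*z - 4) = (z - 4)*(z + 4)*(z - 1)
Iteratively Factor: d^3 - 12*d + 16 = (d - 2)*(d^2 + 2*d - 8) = (d - 2)*(d + 4)*(d - 2)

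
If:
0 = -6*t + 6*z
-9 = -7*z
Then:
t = 9/7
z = 9/7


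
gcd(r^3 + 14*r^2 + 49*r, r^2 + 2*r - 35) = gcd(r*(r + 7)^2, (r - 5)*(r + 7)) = r + 7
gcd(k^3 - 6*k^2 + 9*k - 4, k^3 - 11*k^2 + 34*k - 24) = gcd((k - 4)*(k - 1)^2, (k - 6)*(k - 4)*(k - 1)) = k^2 - 5*k + 4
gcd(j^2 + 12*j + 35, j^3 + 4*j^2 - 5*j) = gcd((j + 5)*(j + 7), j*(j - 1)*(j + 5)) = j + 5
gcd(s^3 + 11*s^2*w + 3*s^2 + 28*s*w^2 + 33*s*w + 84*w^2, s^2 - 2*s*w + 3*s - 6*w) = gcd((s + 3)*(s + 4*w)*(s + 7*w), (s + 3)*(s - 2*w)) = s + 3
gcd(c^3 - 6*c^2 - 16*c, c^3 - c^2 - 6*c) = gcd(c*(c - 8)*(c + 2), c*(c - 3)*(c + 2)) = c^2 + 2*c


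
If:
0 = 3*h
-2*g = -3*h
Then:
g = 0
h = 0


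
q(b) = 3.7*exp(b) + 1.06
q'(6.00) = 1492.69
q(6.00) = 1493.75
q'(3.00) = 74.32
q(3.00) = 75.38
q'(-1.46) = 0.86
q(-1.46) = 1.92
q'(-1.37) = 0.94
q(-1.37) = 2.00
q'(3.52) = 125.00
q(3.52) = 126.06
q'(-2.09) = 0.46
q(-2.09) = 1.52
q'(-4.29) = 0.05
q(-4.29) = 1.11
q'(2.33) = 38.03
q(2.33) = 39.09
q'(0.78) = 8.07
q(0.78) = 9.13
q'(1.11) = 11.23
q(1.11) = 12.29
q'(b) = 3.7*exp(b)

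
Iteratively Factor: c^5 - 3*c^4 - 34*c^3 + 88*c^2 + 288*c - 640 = (c - 4)*(c^4 + c^3 - 30*c^2 - 32*c + 160) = (c - 5)*(c - 4)*(c^3 + 6*c^2 - 32) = (c - 5)*(c - 4)*(c + 4)*(c^2 + 2*c - 8) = (c - 5)*(c - 4)*(c - 2)*(c + 4)*(c + 4)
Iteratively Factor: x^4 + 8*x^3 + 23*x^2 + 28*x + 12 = (x + 1)*(x^3 + 7*x^2 + 16*x + 12) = (x + 1)*(x + 3)*(x^2 + 4*x + 4) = (x + 1)*(x + 2)*(x + 3)*(x + 2)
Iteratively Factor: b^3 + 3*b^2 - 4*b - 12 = (b + 2)*(b^2 + b - 6) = (b - 2)*(b + 2)*(b + 3)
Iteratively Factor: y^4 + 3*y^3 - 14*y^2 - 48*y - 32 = (y + 4)*(y^3 - y^2 - 10*y - 8) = (y - 4)*(y + 4)*(y^2 + 3*y + 2) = (y - 4)*(y + 2)*(y + 4)*(y + 1)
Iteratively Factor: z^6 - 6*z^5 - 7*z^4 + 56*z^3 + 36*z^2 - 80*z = (z - 1)*(z^5 - 5*z^4 - 12*z^3 + 44*z^2 + 80*z) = (z - 1)*(z + 2)*(z^4 - 7*z^3 + 2*z^2 + 40*z) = (z - 5)*(z - 1)*(z + 2)*(z^3 - 2*z^2 - 8*z) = z*(z - 5)*(z - 1)*(z + 2)*(z^2 - 2*z - 8) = z*(z - 5)*(z - 1)*(z + 2)^2*(z - 4)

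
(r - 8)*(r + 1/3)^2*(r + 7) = r^4 - r^3/3 - 509*r^2/9 - 337*r/9 - 56/9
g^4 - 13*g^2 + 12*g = g*(g - 3)*(g - 1)*(g + 4)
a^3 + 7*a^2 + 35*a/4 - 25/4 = (a - 1/2)*(a + 5/2)*(a + 5)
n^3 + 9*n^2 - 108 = (n - 3)*(n + 6)^2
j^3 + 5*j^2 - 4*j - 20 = (j - 2)*(j + 2)*(j + 5)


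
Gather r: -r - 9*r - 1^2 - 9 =-10*r - 10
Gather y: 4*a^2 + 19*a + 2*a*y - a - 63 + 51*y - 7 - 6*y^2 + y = 4*a^2 + 18*a - 6*y^2 + y*(2*a + 52) - 70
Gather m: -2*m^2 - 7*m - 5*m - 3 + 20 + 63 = -2*m^2 - 12*m + 80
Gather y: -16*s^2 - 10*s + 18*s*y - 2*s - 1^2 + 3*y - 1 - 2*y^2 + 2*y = -16*s^2 - 12*s - 2*y^2 + y*(18*s + 5) - 2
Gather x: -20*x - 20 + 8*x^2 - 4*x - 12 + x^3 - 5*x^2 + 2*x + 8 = x^3 + 3*x^2 - 22*x - 24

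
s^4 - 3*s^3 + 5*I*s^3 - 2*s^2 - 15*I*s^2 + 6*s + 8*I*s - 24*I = (s - 3)*(s - I)*(s + 2*I)*(s + 4*I)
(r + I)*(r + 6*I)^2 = r^3 + 13*I*r^2 - 48*r - 36*I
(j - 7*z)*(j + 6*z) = j^2 - j*z - 42*z^2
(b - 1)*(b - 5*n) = b^2 - 5*b*n - b + 5*n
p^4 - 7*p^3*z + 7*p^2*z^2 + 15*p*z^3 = p*(p - 5*z)*(p - 3*z)*(p + z)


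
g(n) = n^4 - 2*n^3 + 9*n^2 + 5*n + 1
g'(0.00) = 5.00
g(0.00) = 1.00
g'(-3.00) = -211.00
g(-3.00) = 202.00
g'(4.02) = 240.26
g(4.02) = 297.77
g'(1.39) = 29.17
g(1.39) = 23.70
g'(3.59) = 177.36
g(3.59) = 208.51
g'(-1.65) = -59.00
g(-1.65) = 33.65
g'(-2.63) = -156.61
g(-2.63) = 134.33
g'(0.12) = 7.08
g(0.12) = 1.73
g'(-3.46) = -294.80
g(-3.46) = 317.61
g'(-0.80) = -15.29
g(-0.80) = 4.19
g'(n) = 4*n^3 - 6*n^2 + 18*n + 5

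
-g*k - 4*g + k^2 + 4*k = (-g + k)*(k + 4)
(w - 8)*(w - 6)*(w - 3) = w^3 - 17*w^2 + 90*w - 144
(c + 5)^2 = c^2 + 10*c + 25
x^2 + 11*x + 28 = (x + 4)*(x + 7)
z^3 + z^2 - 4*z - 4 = (z - 2)*(z + 1)*(z + 2)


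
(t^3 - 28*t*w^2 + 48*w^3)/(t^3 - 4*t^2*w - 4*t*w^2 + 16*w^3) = (t + 6*w)/(t + 2*w)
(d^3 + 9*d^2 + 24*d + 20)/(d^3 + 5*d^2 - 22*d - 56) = (d^2 + 7*d + 10)/(d^2 + 3*d - 28)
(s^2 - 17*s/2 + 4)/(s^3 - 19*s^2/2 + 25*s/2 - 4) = 1/(s - 1)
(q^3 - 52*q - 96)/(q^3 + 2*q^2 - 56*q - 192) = (q + 2)/(q + 4)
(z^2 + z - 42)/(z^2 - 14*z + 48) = (z + 7)/(z - 8)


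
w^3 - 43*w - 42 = (w - 7)*(w + 1)*(w + 6)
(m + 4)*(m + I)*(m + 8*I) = m^3 + 4*m^2 + 9*I*m^2 - 8*m + 36*I*m - 32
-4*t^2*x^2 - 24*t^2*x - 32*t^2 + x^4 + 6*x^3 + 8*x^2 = (-2*t + x)*(2*t + x)*(x + 2)*(x + 4)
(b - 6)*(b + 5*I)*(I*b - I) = I*b^3 - 5*b^2 - 7*I*b^2 + 35*b + 6*I*b - 30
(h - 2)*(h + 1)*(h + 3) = h^3 + 2*h^2 - 5*h - 6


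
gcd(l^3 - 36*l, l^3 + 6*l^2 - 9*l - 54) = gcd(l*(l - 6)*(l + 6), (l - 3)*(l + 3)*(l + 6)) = l + 6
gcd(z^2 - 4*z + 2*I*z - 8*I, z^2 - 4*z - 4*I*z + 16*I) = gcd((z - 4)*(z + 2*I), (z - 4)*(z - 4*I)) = z - 4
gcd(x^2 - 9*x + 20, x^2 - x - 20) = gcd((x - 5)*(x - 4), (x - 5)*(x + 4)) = x - 5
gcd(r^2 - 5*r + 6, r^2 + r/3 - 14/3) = r - 2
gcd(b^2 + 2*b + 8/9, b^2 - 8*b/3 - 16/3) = b + 4/3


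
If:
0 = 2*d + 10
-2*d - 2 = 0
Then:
No Solution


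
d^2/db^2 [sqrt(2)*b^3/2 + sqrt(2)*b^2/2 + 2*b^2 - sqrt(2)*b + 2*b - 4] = 3*sqrt(2)*b + sqrt(2) + 4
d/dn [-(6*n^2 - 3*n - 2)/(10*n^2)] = (-3*n - 4)/(10*n^3)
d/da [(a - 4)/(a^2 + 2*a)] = (-a^2 + 8*a + 8)/(a^2*(a^2 + 4*a + 4))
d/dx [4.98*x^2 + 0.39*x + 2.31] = 9.96*x + 0.39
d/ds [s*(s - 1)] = 2*s - 1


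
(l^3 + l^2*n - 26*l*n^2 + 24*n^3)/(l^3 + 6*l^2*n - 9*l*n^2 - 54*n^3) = (l^2 - 5*l*n + 4*n^2)/(l^2 - 9*n^2)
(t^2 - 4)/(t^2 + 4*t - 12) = (t + 2)/(t + 6)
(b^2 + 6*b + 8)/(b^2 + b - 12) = (b + 2)/(b - 3)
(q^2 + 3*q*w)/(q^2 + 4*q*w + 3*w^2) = q/(q + w)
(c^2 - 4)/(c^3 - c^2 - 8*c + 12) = (c + 2)/(c^2 + c - 6)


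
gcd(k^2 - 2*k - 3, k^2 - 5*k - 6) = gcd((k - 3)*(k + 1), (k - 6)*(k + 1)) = k + 1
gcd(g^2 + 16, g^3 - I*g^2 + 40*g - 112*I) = g - 4*I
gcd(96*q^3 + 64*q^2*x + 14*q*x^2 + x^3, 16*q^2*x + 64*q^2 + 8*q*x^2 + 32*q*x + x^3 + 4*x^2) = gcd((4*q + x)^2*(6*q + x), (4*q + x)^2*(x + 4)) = 16*q^2 + 8*q*x + x^2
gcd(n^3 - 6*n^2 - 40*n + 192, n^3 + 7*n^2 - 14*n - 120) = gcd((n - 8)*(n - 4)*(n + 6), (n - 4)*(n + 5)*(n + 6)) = n^2 + 2*n - 24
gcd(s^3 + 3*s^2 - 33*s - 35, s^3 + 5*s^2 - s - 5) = s + 1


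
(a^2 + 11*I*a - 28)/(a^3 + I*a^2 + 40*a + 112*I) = (a + 7*I)/(a^2 - 3*I*a + 28)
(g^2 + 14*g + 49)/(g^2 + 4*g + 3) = (g^2 + 14*g + 49)/(g^2 + 4*g + 3)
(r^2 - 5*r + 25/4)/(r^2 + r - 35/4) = (2*r - 5)/(2*r + 7)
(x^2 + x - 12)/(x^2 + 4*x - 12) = (x^2 + x - 12)/(x^2 + 4*x - 12)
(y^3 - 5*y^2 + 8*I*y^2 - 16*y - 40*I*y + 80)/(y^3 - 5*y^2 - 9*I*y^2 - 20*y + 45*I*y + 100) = (y^2 + 8*I*y - 16)/(y^2 - 9*I*y - 20)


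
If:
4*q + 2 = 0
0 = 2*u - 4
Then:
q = -1/2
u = 2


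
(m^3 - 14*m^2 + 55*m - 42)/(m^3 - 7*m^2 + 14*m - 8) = (m^2 - 13*m + 42)/(m^2 - 6*m + 8)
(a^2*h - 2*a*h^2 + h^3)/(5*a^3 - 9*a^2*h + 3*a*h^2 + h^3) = h/(5*a + h)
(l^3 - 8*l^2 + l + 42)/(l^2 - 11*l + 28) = (l^2 - l - 6)/(l - 4)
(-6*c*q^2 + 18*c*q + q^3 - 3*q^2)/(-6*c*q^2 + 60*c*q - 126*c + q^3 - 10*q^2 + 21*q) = q/(q - 7)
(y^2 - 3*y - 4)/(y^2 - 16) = (y + 1)/(y + 4)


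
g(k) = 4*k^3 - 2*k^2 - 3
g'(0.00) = 0.00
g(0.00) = -3.00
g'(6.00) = 408.00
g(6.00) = 789.00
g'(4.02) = 177.84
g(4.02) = 224.54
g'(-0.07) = 0.34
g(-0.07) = -3.01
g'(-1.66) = 39.71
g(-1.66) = -26.81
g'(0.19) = -0.33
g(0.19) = -3.04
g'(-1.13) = 19.84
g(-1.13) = -11.33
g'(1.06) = 9.24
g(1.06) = -0.48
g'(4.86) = 264.00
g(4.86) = 408.93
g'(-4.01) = 209.00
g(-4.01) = -293.09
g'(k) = 12*k^2 - 4*k = 4*k*(3*k - 1)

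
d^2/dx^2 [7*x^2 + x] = 14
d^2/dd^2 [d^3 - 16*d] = 6*d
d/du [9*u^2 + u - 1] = 18*u + 1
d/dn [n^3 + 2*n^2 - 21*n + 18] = 3*n^2 + 4*n - 21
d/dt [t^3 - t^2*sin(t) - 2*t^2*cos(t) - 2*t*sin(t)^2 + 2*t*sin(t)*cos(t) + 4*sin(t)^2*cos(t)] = 2*t^2*sin(t) - t^2*cos(t) + 3*t^2 - 2*t*sin(t) - 4*t*cos(t) + 2*sqrt(2)*t*cos(2*t + pi/4) - sin(t) + 3*sin(3*t) + sqrt(2)*sin(2*t + pi/4) - 1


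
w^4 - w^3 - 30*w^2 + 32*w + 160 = (w - 4)^2*(w + 2)*(w + 5)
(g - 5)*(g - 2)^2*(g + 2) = g^4 - 7*g^3 + 6*g^2 + 28*g - 40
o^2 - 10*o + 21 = (o - 7)*(o - 3)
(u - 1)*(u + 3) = u^2 + 2*u - 3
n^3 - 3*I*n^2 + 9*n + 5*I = (n - 5*I)*(n + I)^2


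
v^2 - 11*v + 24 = (v - 8)*(v - 3)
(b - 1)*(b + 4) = b^2 + 3*b - 4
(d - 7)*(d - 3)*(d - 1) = d^3 - 11*d^2 + 31*d - 21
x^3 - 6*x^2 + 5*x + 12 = (x - 4)*(x - 3)*(x + 1)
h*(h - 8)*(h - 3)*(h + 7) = h^4 - 4*h^3 - 53*h^2 + 168*h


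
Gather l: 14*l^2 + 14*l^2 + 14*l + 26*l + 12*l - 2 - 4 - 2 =28*l^2 + 52*l - 8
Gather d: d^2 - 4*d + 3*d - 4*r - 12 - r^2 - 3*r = d^2 - d - r^2 - 7*r - 12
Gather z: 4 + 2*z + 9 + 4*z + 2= 6*z + 15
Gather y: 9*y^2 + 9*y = 9*y^2 + 9*y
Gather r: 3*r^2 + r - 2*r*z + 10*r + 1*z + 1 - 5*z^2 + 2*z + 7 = 3*r^2 + r*(11 - 2*z) - 5*z^2 + 3*z + 8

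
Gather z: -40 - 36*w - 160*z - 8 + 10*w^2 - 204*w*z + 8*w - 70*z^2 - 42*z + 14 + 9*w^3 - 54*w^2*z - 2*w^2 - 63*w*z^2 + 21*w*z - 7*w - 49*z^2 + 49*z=9*w^3 + 8*w^2 - 35*w + z^2*(-63*w - 119) + z*(-54*w^2 - 183*w - 153) - 34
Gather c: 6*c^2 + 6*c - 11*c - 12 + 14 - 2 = 6*c^2 - 5*c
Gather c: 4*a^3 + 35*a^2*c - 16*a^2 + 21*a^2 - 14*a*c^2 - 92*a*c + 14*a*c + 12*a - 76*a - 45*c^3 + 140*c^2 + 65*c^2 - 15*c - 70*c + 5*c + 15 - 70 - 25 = 4*a^3 + 5*a^2 - 64*a - 45*c^3 + c^2*(205 - 14*a) + c*(35*a^2 - 78*a - 80) - 80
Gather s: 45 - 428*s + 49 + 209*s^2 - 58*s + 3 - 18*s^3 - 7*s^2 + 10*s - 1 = -18*s^3 + 202*s^2 - 476*s + 96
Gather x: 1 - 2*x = 1 - 2*x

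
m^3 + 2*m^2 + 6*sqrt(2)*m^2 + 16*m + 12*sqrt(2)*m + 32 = (m + 2)*(m + 2*sqrt(2))*(m + 4*sqrt(2))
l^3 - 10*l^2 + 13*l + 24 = (l - 8)*(l - 3)*(l + 1)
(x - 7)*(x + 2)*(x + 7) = x^3 + 2*x^2 - 49*x - 98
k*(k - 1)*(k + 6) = k^3 + 5*k^2 - 6*k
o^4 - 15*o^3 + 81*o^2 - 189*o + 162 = (o - 6)*(o - 3)^3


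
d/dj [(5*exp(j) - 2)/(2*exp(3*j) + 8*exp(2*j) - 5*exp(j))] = 2*(-10*exp(3*j) - 14*exp(2*j) + 16*exp(j) - 5)*exp(-j)/(4*exp(4*j) + 32*exp(3*j) + 44*exp(2*j) - 80*exp(j) + 25)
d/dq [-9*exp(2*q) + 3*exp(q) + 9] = (3 - 18*exp(q))*exp(q)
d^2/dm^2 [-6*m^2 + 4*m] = -12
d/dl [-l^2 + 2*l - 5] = 2 - 2*l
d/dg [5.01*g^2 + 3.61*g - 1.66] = 10.02*g + 3.61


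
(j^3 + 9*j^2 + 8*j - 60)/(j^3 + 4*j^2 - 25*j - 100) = (j^2 + 4*j - 12)/(j^2 - j - 20)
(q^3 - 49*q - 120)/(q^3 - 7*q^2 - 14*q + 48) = (q + 5)/(q - 2)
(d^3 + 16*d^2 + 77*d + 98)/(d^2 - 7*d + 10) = (d^3 + 16*d^2 + 77*d + 98)/(d^2 - 7*d + 10)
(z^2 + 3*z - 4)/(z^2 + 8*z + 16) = (z - 1)/(z + 4)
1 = 1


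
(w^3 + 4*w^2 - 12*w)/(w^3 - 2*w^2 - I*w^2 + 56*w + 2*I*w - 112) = w*(w + 6)/(w^2 - I*w + 56)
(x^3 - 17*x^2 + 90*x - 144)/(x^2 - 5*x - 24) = (x^2 - 9*x + 18)/(x + 3)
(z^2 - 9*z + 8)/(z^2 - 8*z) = (z - 1)/z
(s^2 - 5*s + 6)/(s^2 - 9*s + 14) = (s - 3)/(s - 7)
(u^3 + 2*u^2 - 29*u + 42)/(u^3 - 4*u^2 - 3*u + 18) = (u^2 + 5*u - 14)/(u^2 - u - 6)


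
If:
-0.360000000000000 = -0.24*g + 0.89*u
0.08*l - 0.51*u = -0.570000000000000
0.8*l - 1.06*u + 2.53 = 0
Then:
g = 4.41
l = -2.12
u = 0.78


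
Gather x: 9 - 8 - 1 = 0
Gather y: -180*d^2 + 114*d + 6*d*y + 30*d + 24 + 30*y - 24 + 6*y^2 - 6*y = -180*d^2 + 144*d + 6*y^2 + y*(6*d + 24)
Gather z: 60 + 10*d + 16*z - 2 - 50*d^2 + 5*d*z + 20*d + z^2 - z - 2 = -50*d^2 + 30*d + z^2 + z*(5*d + 15) + 56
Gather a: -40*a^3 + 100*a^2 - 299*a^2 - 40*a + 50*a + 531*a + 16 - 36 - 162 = -40*a^3 - 199*a^2 + 541*a - 182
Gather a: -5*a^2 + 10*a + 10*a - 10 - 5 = -5*a^2 + 20*a - 15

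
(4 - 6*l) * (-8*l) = 48*l^2 - 32*l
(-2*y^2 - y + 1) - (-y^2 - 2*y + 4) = -y^2 + y - 3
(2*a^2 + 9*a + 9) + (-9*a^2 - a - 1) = -7*a^2 + 8*a + 8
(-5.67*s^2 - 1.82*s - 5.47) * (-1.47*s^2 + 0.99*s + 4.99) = 8.3349*s^4 - 2.9379*s^3 - 22.0542*s^2 - 14.4971*s - 27.2953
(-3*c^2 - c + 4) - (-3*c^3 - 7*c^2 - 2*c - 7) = 3*c^3 + 4*c^2 + c + 11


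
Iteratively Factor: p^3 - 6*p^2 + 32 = (p + 2)*(p^2 - 8*p + 16) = (p - 4)*(p + 2)*(p - 4)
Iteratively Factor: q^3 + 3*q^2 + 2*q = (q)*(q^2 + 3*q + 2) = q*(q + 1)*(q + 2)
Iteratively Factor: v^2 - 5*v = (v)*(v - 5)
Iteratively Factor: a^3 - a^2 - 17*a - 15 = (a + 3)*(a^2 - 4*a - 5) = (a - 5)*(a + 3)*(a + 1)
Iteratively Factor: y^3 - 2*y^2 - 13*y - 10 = (y - 5)*(y^2 + 3*y + 2) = (y - 5)*(y + 2)*(y + 1)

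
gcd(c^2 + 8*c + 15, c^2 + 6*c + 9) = c + 3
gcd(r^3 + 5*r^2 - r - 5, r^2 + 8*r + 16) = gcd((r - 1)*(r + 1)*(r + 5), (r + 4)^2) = 1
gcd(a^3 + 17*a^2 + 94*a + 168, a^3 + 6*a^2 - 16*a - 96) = a^2 + 10*a + 24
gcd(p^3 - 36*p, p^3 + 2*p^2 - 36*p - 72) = p^2 - 36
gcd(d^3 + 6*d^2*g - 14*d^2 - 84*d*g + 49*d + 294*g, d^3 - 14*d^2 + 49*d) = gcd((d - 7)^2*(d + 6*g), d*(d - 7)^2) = d^2 - 14*d + 49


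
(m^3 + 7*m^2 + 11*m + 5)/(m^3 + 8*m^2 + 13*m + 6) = (m + 5)/(m + 6)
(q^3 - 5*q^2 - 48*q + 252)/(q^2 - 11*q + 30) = (q^2 + q - 42)/(q - 5)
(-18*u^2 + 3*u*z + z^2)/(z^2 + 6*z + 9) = (-18*u^2 + 3*u*z + z^2)/(z^2 + 6*z + 9)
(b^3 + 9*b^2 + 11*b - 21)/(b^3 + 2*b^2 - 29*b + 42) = (b^2 + 2*b - 3)/(b^2 - 5*b + 6)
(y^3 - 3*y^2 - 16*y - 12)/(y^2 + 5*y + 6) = (y^2 - 5*y - 6)/(y + 3)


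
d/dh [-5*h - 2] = -5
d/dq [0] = 0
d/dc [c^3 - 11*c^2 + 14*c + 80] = 3*c^2 - 22*c + 14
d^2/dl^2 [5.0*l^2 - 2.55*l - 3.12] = 10.0000000000000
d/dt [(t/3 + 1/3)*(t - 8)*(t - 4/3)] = t^2 - 50*t/9 + 4/9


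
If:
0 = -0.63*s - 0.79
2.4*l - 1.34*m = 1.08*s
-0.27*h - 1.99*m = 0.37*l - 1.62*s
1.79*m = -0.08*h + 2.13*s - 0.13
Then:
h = 9.40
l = -1.67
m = -1.98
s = -1.25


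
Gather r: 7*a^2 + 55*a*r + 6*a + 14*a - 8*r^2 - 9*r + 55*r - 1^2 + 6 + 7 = 7*a^2 + 20*a - 8*r^2 + r*(55*a + 46) + 12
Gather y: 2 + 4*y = 4*y + 2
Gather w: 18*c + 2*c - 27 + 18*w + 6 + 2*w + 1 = 20*c + 20*w - 20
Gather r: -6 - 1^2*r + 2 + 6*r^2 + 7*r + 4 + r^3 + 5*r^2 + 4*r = r^3 + 11*r^2 + 10*r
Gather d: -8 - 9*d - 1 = -9*d - 9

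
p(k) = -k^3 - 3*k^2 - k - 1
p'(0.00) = -1.00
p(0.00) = -1.00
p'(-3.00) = -10.00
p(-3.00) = 2.00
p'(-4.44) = -33.50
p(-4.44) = 31.83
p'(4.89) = -102.08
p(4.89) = -194.56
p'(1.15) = -11.87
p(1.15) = -7.64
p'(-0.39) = 0.88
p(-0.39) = -1.01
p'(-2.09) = -1.56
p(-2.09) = -2.88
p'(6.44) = -164.06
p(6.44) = -398.95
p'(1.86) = -22.54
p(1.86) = -19.67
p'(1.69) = -19.71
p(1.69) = -16.09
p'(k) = -3*k^2 - 6*k - 1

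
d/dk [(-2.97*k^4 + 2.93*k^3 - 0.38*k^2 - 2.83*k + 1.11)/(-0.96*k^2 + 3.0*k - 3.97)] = (5.7024*k^5 - 29.5428*k^4 + 64.7436*k^3 - 38.7531*k^2 + 5.1484*k + 7.9051)/(0.9216*k^4 - 5.76*k^3 + 16.6224*k^2 - 23.82*k + 15.7609)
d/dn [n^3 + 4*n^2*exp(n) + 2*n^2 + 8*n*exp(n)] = 4*n^2*exp(n) + 3*n^2 + 16*n*exp(n) + 4*n + 8*exp(n)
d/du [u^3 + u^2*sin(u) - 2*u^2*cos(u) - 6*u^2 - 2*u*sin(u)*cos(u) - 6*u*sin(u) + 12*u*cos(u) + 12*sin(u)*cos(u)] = 2*u^2*sin(u) + u^2*cos(u) + 3*u^2 - 10*sqrt(2)*u*sin(u + pi/4) - 2*u*cos(2*u) - 12*u - 6*sin(u) - sin(2*u) + 12*cos(u) + 12*cos(2*u)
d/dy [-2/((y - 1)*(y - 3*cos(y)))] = 2*(y + (y - 1)*(3*sin(y) + 1) - 3*cos(y))/((y - 1)^2*(y - 3*cos(y))^2)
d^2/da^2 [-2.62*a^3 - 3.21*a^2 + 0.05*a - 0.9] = -15.72*a - 6.42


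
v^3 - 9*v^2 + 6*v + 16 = (v - 8)*(v - 2)*(v + 1)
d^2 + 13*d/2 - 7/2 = (d - 1/2)*(d + 7)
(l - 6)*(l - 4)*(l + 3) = l^3 - 7*l^2 - 6*l + 72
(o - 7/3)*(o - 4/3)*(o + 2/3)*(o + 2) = o^4 - o^3 - 16*o^2/3 + 92*o/27 + 112/27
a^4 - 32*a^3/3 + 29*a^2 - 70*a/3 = a*(a - 7)*(a - 2)*(a - 5/3)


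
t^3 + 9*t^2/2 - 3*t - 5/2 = (t - 1)*(t + 1/2)*(t + 5)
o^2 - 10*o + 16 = (o - 8)*(o - 2)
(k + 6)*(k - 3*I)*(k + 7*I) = k^3 + 6*k^2 + 4*I*k^2 + 21*k + 24*I*k + 126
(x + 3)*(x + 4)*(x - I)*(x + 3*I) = x^4 + 7*x^3 + 2*I*x^3 + 15*x^2 + 14*I*x^2 + 21*x + 24*I*x + 36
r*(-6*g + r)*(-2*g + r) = 12*g^2*r - 8*g*r^2 + r^3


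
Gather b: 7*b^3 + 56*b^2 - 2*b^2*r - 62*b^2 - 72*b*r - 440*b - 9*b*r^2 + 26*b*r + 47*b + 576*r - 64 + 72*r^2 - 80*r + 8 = 7*b^3 + b^2*(-2*r - 6) + b*(-9*r^2 - 46*r - 393) + 72*r^2 + 496*r - 56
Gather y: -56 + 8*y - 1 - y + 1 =7*y - 56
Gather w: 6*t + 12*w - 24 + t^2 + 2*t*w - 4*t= t^2 + 2*t + w*(2*t + 12) - 24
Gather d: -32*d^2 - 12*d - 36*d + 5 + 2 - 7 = -32*d^2 - 48*d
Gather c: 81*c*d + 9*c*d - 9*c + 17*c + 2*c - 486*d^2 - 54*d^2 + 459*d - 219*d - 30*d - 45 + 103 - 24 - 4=c*(90*d + 10) - 540*d^2 + 210*d + 30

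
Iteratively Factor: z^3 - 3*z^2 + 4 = (z + 1)*(z^2 - 4*z + 4) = (z - 2)*(z + 1)*(z - 2)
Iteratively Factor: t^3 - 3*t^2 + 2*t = (t - 1)*(t^2 - 2*t) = t*(t - 1)*(t - 2)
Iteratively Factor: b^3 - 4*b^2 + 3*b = (b - 3)*(b^2 - b) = (b - 3)*(b - 1)*(b)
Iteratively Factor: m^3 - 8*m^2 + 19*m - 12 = (m - 4)*(m^2 - 4*m + 3) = (m - 4)*(m - 1)*(m - 3)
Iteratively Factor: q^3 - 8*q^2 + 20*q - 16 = (q - 2)*(q^2 - 6*q + 8) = (q - 2)^2*(q - 4)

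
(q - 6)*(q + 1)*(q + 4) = q^3 - q^2 - 26*q - 24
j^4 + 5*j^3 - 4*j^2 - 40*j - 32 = (j + 1)*(j + 4)*(j - 2*sqrt(2))*(j + 2*sqrt(2))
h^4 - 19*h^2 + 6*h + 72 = (h - 3)^2*(h + 2)*(h + 4)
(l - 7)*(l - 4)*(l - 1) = l^3 - 12*l^2 + 39*l - 28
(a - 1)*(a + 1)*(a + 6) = a^3 + 6*a^2 - a - 6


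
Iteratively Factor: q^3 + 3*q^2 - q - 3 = (q - 1)*(q^2 + 4*q + 3) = (q - 1)*(q + 1)*(q + 3)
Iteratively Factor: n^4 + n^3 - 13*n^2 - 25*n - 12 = (n + 3)*(n^3 - 2*n^2 - 7*n - 4) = (n + 1)*(n + 3)*(n^2 - 3*n - 4) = (n + 1)^2*(n + 3)*(n - 4)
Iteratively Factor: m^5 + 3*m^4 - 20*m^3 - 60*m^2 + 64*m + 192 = (m - 2)*(m^4 + 5*m^3 - 10*m^2 - 80*m - 96) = (m - 2)*(m + 4)*(m^3 + m^2 - 14*m - 24) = (m - 4)*(m - 2)*(m + 4)*(m^2 + 5*m + 6) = (m - 4)*(m - 2)*(m + 2)*(m + 4)*(m + 3)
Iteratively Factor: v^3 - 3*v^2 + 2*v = (v - 2)*(v^2 - v) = v*(v - 2)*(v - 1)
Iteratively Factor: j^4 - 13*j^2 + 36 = (j + 3)*(j^3 - 3*j^2 - 4*j + 12) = (j - 3)*(j + 3)*(j^2 - 4) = (j - 3)*(j + 2)*(j + 3)*(j - 2)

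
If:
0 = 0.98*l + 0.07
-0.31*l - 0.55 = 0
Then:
No Solution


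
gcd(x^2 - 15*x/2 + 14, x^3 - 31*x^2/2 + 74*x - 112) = x^2 - 15*x/2 + 14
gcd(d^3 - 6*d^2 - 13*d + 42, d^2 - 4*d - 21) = d^2 - 4*d - 21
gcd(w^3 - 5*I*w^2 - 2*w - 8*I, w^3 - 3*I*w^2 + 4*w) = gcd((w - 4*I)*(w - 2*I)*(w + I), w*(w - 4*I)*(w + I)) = w^2 - 3*I*w + 4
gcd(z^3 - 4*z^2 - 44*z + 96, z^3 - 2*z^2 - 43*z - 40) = z - 8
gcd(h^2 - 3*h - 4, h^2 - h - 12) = h - 4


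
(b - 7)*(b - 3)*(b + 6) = b^3 - 4*b^2 - 39*b + 126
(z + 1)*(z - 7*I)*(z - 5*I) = z^3 + z^2 - 12*I*z^2 - 35*z - 12*I*z - 35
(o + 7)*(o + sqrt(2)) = o^2 + sqrt(2)*o + 7*o + 7*sqrt(2)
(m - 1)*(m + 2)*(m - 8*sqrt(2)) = m^3 - 8*sqrt(2)*m^2 + m^2 - 8*sqrt(2)*m - 2*m + 16*sqrt(2)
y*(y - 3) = y^2 - 3*y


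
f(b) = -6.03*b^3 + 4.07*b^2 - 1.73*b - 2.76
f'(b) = -18.09*b^2 + 8.14*b - 1.73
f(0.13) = -2.93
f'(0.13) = -0.98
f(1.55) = -18.12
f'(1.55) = -32.57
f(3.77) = -274.54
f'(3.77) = -228.15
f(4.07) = -348.92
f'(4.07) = -268.26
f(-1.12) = 12.75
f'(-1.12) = -33.54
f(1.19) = -9.22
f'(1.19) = -17.66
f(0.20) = -2.99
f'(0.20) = -0.83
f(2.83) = -111.73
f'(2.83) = -123.57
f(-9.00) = 4738.35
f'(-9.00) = -1540.28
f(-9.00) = 4738.35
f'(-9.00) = -1540.28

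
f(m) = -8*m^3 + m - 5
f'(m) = 1 - 24*m^2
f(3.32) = -294.43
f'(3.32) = -263.54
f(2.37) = -109.13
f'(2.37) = -133.81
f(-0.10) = -5.09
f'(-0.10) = 0.76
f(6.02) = -1744.32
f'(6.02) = -868.77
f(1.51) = -31.03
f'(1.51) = -53.72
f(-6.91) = 2627.60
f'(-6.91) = -1144.95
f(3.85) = -457.68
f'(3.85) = -354.74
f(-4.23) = 596.27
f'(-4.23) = -428.43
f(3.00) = -218.00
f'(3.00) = -215.00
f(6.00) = -1727.00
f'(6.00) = -863.00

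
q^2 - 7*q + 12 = (q - 4)*(q - 3)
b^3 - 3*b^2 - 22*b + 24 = (b - 6)*(b - 1)*(b + 4)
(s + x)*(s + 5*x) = s^2 + 6*s*x + 5*x^2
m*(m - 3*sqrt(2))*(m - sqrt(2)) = m^3 - 4*sqrt(2)*m^2 + 6*m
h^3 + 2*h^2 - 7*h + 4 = (h - 1)^2*(h + 4)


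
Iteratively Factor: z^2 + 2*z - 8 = (z - 2)*(z + 4)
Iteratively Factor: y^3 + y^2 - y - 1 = (y - 1)*(y^2 + 2*y + 1) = (y - 1)*(y + 1)*(y + 1)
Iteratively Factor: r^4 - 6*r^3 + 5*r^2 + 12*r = (r - 3)*(r^3 - 3*r^2 - 4*r) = (r - 4)*(r - 3)*(r^2 + r) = r*(r - 4)*(r - 3)*(r + 1)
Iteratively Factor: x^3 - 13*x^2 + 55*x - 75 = (x - 5)*(x^2 - 8*x + 15) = (x - 5)^2*(x - 3)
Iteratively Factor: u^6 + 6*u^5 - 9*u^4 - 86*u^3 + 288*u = (u + 3)*(u^5 + 3*u^4 - 18*u^3 - 32*u^2 + 96*u) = u*(u + 3)*(u^4 + 3*u^3 - 18*u^2 - 32*u + 96) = u*(u + 3)*(u + 4)*(u^3 - u^2 - 14*u + 24) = u*(u + 3)*(u + 4)^2*(u^2 - 5*u + 6) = u*(u - 2)*(u + 3)*(u + 4)^2*(u - 3)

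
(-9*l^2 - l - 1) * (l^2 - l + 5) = -9*l^4 + 8*l^3 - 45*l^2 - 4*l - 5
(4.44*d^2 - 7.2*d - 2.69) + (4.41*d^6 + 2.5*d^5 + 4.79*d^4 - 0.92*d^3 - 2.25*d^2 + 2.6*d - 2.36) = 4.41*d^6 + 2.5*d^5 + 4.79*d^4 - 0.92*d^3 + 2.19*d^2 - 4.6*d - 5.05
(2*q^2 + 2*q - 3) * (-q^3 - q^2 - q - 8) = -2*q^5 - 4*q^4 - q^3 - 15*q^2 - 13*q + 24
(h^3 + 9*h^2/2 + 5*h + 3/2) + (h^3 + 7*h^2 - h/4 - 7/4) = 2*h^3 + 23*h^2/2 + 19*h/4 - 1/4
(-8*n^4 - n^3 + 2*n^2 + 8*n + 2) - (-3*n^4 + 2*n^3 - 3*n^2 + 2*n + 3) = -5*n^4 - 3*n^3 + 5*n^2 + 6*n - 1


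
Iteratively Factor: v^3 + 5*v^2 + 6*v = (v + 3)*(v^2 + 2*v) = (v + 2)*(v + 3)*(v)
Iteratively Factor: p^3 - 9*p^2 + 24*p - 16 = (p - 4)*(p^2 - 5*p + 4) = (p - 4)*(p - 1)*(p - 4)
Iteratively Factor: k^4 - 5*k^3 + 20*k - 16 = (k + 2)*(k^3 - 7*k^2 + 14*k - 8) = (k - 2)*(k + 2)*(k^2 - 5*k + 4) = (k - 4)*(k - 2)*(k + 2)*(k - 1)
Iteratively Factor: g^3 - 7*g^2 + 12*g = (g - 3)*(g^2 - 4*g) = g*(g - 3)*(g - 4)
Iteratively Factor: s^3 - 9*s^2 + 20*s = (s - 4)*(s^2 - 5*s) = s*(s - 4)*(s - 5)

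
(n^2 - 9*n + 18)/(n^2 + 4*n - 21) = (n - 6)/(n + 7)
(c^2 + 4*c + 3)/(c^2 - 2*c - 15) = (c + 1)/(c - 5)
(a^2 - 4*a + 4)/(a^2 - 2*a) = (a - 2)/a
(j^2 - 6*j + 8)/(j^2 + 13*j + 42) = (j^2 - 6*j + 8)/(j^2 + 13*j + 42)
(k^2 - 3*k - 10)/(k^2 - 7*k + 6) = (k^2 - 3*k - 10)/(k^2 - 7*k + 6)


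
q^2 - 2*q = q*(q - 2)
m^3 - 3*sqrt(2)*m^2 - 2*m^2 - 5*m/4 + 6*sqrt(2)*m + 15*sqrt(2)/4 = (m - 5/2)*(m + 1/2)*(m - 3*sqrt(2))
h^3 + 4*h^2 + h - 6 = (h - 1)*(h + 2)*(h + 3)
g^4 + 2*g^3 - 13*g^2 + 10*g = g*(g - 2)*(g - 1)*(g + 5)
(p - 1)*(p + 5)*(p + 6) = p^3 + 10*p^2 + 19*p - 30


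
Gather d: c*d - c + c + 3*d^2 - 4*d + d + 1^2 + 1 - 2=3*d^2 + d*(c - 3)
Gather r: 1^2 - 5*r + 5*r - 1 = 0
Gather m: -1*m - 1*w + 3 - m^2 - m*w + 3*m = -m^2 + m*(2 - w) - w + 3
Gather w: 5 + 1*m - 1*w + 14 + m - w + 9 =2*m - 2*w + 28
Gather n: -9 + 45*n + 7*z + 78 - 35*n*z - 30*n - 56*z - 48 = n*(15 - 35*z) - 49*z + 21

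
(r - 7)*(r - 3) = r^2 - 10*r + 21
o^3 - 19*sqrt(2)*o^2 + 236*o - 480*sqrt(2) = (o - 8*sqrt(2))*(o - 6*sqrt(2))*(o - 5*sqrt(2))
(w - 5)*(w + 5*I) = w^2 - 5*w + 5*I*w - 25*I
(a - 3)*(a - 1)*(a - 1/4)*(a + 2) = a^4 - 9*a^3/4 - 9*a^2/2 + 29*a/4 - 3/2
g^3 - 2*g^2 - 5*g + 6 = (g - 3)*(g - 1)*(g + 2)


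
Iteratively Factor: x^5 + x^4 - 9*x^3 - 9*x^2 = (x + 3)*(x^4 - 2*x^3 - 3*x^2) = x*(x + 3)*(x^3 - 2*x^2 - 3*x) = x*(x + 1)*(x + 3)*(x^2 - 3*x) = x*(x - 3)*(x + 1)*(x + 3)*(x)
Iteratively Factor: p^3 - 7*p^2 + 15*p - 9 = (p - 1)*(p^2 - 6*p + 9) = (p - 3)*(p - 1)*(p - 3)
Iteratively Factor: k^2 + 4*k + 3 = (k + 3)*(k + 1)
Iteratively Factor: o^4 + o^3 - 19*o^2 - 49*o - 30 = (o + 3)*(o^3 - 2*o^2 - 13*o - 10) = (o + 2)*(o + 3)*(o^2 - 4*o - 5) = (o - 5)*(o + 2)*(o + 3)*(o + 1)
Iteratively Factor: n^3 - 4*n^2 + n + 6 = (n - 3)*(n^2 - n - 2) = (n - 3)*(n - 2)*(n + 1)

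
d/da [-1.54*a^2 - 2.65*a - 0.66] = -3.08*a - 2.65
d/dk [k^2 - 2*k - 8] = 2*k - 2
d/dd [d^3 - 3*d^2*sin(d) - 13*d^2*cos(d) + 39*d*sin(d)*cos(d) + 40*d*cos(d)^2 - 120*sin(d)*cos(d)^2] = 13*d^2*sin(d) - 3*d^2*cos(d) + 3*d^2 - 6*d*sin(d) - 40*d*sin(2*d) - 26*d*cos(d) + 39*d*cos(2*d) + 39*sin(2*d)/2 - 30*cos(d) + 20*cos(2*d) - 90*cos(3*d) + 20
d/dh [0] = 0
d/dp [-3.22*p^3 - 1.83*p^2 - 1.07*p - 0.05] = -9.66*p^2 - 3.66*p - 1.07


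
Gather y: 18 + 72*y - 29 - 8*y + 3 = 64*y - 8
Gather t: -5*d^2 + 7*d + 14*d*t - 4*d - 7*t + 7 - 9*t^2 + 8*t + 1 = -5*d^2 + 3*d - 9*t^2 + t*(14*d + 1) + 8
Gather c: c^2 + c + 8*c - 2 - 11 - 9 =c^2 + 9*c - 22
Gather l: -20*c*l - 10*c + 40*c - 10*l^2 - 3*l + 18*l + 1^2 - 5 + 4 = 30*c - 10*l^2 + l*(15 - 20*c)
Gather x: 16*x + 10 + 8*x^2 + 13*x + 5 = 8*x^2 + 29*x + 15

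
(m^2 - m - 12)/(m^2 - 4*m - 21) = (m - 4)/(m - 7)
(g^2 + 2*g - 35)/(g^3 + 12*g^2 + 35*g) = (g - 5)/(g*(g + 5))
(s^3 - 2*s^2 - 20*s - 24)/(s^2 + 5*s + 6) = (s^2 - 4*s - 12)/(s + 3)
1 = 1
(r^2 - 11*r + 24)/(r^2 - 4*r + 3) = (r - 8)/(r - 1)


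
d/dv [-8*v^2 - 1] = -16*v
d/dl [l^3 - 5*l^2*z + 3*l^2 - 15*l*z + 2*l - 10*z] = 3*l^2 - 10*l*z + 6*l - 15*z + 2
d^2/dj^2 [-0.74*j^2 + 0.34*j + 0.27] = -1.48000000000000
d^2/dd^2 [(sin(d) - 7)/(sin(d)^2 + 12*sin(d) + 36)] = (-sin(d)^3 + 52*sin(d)^2 - 118*sin(d) - 66)/(sin(d) + 6)^4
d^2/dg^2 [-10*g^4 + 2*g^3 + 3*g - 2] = 12*g*(1 - 10*g)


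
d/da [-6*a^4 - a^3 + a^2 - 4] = a*(-24*a^2 - 3*a + 2)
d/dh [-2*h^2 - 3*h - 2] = -4*h - 3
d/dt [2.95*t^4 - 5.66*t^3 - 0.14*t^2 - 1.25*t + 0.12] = 11.8*t^3 - 16.98*t^2 - 0.28*t - 1.25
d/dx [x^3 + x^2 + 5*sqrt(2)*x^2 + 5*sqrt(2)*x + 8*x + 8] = 3*x^2 + 2*x + 10*sqrt(2)*x + 5*sqrt(2) + 8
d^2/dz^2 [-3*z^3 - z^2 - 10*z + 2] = -18*z - 2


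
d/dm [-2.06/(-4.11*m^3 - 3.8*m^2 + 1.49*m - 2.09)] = (-25.3998*m^2 - 15.656*m + 3.0694)/(4.11*m^3 + 3.8*m^2 - 1.49*m + 2.09)^2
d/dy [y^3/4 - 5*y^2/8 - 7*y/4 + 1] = 3*y^2/4 - 5*y/4 - 7/4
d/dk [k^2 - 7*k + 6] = 2*k - 7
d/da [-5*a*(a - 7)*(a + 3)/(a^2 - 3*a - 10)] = 5*(-a^4 + 6*a^3 - 3*a^2 - 80*a - 210)/(a^4 - 6*a^3 - 11*a^2 + 60*a + 100)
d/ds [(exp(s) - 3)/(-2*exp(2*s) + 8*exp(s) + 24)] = ((exp(s) - 3)*(exp(s) - 2) - exp(2*s)/2 + 2*exp(s) + 6)*exp(s)/(-exp(2*s) + 4*exp(s) + 12)^2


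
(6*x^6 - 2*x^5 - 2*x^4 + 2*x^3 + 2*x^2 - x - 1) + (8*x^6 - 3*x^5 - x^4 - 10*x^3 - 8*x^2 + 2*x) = 14*x^6 - 5*x^5 - 3*x^4 - 8*x^3 - 6*x^2 + x - 1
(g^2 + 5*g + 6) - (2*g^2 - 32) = -g^2 + 5*g + 38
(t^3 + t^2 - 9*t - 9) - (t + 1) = t^3 + t^2 - 10*t - 10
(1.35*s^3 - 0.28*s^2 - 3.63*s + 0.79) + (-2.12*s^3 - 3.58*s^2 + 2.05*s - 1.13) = -0.77*s^3 - 3.86*s^2 - 1.58*s - 0.34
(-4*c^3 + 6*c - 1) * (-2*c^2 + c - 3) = 8*c^5 - 4*c^4 + 8*c^2 - 19*c + 3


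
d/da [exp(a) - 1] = exp(a)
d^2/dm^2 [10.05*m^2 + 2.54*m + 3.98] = 20.1000000000000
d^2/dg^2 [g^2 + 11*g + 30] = 2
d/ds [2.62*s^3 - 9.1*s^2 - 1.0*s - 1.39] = 7.86*s^2 - 18.2*s - 1.0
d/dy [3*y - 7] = 3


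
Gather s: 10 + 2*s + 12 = 2*s + 22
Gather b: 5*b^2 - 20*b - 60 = 5*b^2 - 20*b - 60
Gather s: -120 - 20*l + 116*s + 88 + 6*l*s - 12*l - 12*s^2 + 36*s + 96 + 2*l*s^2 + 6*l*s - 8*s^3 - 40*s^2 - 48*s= -32*l - 8*s^3 + s^2*(2*l - 52) + s*(12*l + 104) + 64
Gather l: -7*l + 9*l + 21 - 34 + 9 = 2*l - 4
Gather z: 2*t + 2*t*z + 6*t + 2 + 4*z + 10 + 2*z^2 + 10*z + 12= 8*t + 2*z^2 + z*(2*t + 14) + 24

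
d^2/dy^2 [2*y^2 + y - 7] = 4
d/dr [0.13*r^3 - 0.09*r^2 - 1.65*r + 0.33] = 0.39*r^2 - 0.18*r - 1.65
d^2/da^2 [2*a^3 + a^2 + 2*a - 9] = 12*a + 2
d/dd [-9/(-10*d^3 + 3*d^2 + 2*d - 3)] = 18*(-15*d^2 + 3*d + 1)/(10*d^3 - 3*d^2 - 2*d + 3)^2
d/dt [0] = 0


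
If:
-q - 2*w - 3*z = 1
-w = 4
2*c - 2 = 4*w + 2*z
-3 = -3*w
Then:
No Solution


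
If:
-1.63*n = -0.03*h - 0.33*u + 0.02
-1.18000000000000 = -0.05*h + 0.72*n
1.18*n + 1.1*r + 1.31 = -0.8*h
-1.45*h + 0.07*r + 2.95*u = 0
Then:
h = -31.04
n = -3.79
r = 25.45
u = -15.86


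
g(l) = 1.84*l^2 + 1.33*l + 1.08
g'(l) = 3.68*l + 1.33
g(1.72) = 8.81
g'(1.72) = 7.66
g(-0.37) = 0.84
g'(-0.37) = -0.03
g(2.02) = 11.27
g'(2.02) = 8.76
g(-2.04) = 6.02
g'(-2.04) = -6.18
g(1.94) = 10.59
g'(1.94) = 8.47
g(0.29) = 1.62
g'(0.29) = 2.40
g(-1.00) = 1.59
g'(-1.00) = -2.35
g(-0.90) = 1.37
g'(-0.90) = -1.98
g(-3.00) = 13.65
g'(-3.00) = -9.71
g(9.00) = 162.09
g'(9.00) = 34.45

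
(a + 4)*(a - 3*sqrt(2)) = a^2 - 3*sqrt(2)*a + 4*a - 12*sqrt(2)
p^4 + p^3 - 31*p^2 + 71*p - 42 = (p - 3)*(p - 2)*(p - 1)*(p + 7)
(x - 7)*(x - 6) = x^2 - 13*x + 42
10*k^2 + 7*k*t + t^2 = (2*k + t)*(5*k + t)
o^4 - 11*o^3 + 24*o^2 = o^2*(o - 8)*(o - 3)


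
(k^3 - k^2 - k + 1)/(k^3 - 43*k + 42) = (k^2 - 1)/(k^2 + k - 42)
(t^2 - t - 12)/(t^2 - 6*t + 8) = (t + 3)/(t - 2)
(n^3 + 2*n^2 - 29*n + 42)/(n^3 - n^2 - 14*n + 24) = (n + 7)/(n + 4)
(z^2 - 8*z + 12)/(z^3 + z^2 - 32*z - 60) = (z - 2)/(z^2 + 7*z + 10)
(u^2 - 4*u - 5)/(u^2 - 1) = (u - 5)/(u - 1)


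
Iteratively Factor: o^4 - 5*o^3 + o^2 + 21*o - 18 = (o + 2)*(o^3 - 7*o^2 + 15*o - 9) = (o - 3)*(o + 2)*(o^2 - 4*o + 3) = (o - 3)^2*(o + 2)*(o - 1)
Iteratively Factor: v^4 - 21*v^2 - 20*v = (v + 4)*(v^3 - 4*v^2 - 5*v) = v*(v + 4)*(v^2 - 4*v - 5) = v*(v - 5)*(v + 4)*(v + 1)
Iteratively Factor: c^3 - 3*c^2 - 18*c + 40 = (c - 5)*(c^2 + 2*c - 8) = (c - 5)*(c - 2)*(c + 4)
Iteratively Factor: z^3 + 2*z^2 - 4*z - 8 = (z - 2)*(z^2 + 4*z + 4) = (z - 2)*(z + 2)*(z + 2)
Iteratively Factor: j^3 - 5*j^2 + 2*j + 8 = (j + 1)*(j^2 - 6*j + 8) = (j - 4)*(j + 1)*(j - 2)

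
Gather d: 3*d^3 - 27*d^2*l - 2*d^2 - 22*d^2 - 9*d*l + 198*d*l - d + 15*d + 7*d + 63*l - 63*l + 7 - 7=3*d^3 + d^2*(-27*l - 24) + d*(189*l + 21)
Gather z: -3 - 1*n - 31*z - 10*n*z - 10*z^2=-n - 10*z^2 + z*(-10*n - 31) - 3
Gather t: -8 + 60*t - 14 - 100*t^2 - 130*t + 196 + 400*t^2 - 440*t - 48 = 300*t^2 - 510*t + 126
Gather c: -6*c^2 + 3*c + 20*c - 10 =-6*c^2 + 23*c - 10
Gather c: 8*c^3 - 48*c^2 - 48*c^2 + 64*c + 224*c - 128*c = 8*c^3 - 96*c^2 + 160*c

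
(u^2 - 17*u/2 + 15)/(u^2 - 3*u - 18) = (u - 5/2)/(u + 3)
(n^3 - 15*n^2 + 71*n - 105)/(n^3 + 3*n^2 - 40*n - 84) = (n^3 - 15*n^2 + 71*n - 105)/(n^3 + 3*n^2 - 40*n - 84)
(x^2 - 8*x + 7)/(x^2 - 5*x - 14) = (x - 1)/(x + 2)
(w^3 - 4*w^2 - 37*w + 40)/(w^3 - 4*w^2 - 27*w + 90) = (w^2 - 9*w + 8)/(w^2 - 9*w + 18)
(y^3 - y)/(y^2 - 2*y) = (y^2 - 1)/(y - 2)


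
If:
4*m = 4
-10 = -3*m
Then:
No Solution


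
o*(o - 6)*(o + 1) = o^3 - 5*o^2 - 6*o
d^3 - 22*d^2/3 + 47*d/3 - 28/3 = (d - 4)*(d - 7/3)*(d - 1)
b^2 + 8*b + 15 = (b + 3)*(b + 5)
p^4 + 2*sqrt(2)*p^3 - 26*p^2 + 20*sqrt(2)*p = p*(p - 2*sqrt(2))*(p - sqrt(2))*(p + 5*sqrt(2))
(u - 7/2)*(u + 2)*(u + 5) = u^3 + 7*u^2/2 - 29*u/2 - 35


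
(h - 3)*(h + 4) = h^2 + h - 12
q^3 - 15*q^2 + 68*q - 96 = (q - 8)*(q - 4)*(q - 3)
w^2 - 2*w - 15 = (w - 5)*(w + 3)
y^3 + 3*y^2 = y^2*(y + 3)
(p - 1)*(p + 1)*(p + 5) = p^3 + 5*p^2 - p - 5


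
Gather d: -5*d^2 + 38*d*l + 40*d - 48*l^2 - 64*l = -5*d^2 + d*(38*l + 40) - 48*l^2 - 64*l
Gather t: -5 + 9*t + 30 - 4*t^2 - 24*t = -4*t^2 - 15*t + 25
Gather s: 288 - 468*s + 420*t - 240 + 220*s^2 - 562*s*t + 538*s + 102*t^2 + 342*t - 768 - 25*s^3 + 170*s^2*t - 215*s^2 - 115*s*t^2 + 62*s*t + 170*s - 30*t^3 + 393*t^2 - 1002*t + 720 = -25*s^3 + s^2*(170*t + 5) + s*(-115*t^2 - 500*t + 240) - 30*t^3 + 495*t^2 - 240*t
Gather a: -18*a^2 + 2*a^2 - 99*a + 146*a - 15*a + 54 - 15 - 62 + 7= -16*a^2 + 32*a - 16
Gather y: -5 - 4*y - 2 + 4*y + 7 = 0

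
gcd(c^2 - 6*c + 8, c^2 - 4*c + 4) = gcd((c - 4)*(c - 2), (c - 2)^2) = c - 2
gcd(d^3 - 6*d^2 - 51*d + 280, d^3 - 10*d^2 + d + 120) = d^2 - 13*d + 40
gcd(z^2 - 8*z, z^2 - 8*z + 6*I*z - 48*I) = z - 8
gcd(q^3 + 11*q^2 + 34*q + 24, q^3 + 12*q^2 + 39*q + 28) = q^2 + 5*q + 4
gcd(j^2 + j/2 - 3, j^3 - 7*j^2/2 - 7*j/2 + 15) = j + 2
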